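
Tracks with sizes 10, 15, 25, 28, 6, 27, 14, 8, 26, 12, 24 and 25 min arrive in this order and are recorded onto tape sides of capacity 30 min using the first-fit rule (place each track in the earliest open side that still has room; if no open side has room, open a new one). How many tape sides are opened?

  10 → side 1 (new)  [load 10/30]
  15 → side 1  [load 25/30]
  25 → side 2 (new)  [load 25/30]
  28 → side 3 (new)  [load 28/30]
  6 → side 4 (new)  [load 6/30]
  27 → side 5 (new)  [load 27/30]
  14 → side 4  [load 20/30]
  8 → side 4  [load 28/30]
  26 → side 6 (new)  [load 26/30]
  12 → side 7 (new)  [load 12/30]
  24 → side 8 (new)  [load 24/30]
  25 → side 9 (new)  [load 25/30]
9 tape sides opened.

9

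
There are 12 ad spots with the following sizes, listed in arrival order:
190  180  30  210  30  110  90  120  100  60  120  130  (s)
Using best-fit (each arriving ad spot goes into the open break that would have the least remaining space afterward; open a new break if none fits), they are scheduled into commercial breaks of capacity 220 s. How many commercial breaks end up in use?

  190 → break 1 (new)  [load 190/220]
  180 → break 2 (new)  [load 180/220]
  30 → break 1  [load 220/220]
  210 → break 3 (new)  [load 210/220]
  30 → break 2  [load 210/220]
  110 → break 4 (new)  [load 110/220]
  90 → break 4  [load 200/220]
  120 → break 5 (new)  [load 120/220]
  100 → break 5  [load 220/220]
  60 → break 6 (new)  [load 60/220]
  120 → break 6  [load 180/220]
  130 → break 7 (new)  [load 130/220]
7 commercial breaks opened.

7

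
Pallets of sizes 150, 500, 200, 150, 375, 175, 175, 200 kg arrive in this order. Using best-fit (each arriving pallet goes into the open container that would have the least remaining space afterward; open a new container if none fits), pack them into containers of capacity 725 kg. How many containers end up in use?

3

  150 → container 1 (new)  [load 150/725]
  500 → container 1  [load 650/725]
  200 → container 2 (new)  [load 200/725]
  150 → container 2  [load 350/725]
  375 → container 2  [load 725/725]
  175 → container 3 (new)  [load 175/725]
  175 → container 3  [load 350/725]
  200 → container 3  [load 550/725]
3 containers opened.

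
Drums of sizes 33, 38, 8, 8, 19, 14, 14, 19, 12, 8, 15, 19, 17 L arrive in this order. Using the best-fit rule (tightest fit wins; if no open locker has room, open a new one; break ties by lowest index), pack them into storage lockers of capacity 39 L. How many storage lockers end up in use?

  33 → locker 1 (new)  [load 33/39]
  38 → locker 2 (new)  [load 38/39]
  8 → locker 3 (new)  [load 8/39]
  8 → locker 3  [load 16/39]
  19 → locker 3  [load 35/39]
  14 → locker 4 (new)  [load 14/39]
  14 → locker 4  [load 28/39]
  19 → locker 5 (new)  [load 19/39]
  12 → locker 5  [load 31/39]
  8 → locker 5  [load 39/39]
  15 → locker 6 (new)  [load 15/39]
  19 → locker 6  [load 34/39]
  17 → locker 7 (new)  [load 17/39]
7 storage lockers opened.

7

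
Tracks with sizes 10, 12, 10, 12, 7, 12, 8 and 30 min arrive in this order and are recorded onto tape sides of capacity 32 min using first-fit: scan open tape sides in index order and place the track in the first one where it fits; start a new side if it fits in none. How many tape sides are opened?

  10 → side 1 (new)  [load 10/32]
  12 → side 1  [load 22/32]
  10 → side 1  [load 32/32]
  12 → side 2 (new)  [load 12/32]
  7 → side 2  [load 19/32]
  12 → side 2  [load 31/32]
  8 → side 3 (new)  [load 8/32]
  30 → side 4 (new)  [load 30/32]
4 tape sides opened.

4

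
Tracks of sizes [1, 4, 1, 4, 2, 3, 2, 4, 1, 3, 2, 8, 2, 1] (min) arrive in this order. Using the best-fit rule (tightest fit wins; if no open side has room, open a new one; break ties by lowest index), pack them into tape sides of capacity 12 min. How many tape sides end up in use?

4

  1 → side 1 (new)  [load 1/12]
  4 → side 1  [load 5/12]
  1 → side 1  [load 6/12]
  4 → side 1  [load 10/12]
  2 → side 1  [load 12/12]
  3 → side 2 (new)  [load 3/12]
  2 → side 2  [load 5/12]
  4 → side 2  [load 9/12]
  1 → side 2  [load 10/12]
  3 → side 3 (new)  [load 3/12]
  2 → side 2  [load 12/12]
  8 → side 3  [load 11/12]
  2 → side 4 (new)  [load 2/12]
  1 → side 3  [load 12/12]
4 tape sides opened.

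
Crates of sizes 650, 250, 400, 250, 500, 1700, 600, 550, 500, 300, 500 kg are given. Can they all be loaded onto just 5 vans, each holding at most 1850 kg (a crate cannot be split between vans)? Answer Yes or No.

A valid assignment using 4 vans:
  van 1: 1700 = 1700
  van 2: 650 + 600 + 550 = 1800
  van 3: 500 + 500 + 500 + 300 = 1800
  van 4: 400 + 250 + 250 = 900
That uses only 4 ≤ 5, so 5 vans are enough.

Yes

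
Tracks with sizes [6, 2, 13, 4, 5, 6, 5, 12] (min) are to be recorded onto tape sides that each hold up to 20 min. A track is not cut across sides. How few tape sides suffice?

3

Total = 13 + 12 + 6 + 6 + 5 + 5 + 4 + 2 = 53 min.
Lower bound: ⌈53/20⌉ = 3 tape sides.
A packing using 3 tape sides:
  side 1: 13 + 6 = 19
  side 2: 12 + 6 + 2 = 20
  side 3: 5 + 5 + 4 = 14
This matches the lower bound, so 3 is optimal.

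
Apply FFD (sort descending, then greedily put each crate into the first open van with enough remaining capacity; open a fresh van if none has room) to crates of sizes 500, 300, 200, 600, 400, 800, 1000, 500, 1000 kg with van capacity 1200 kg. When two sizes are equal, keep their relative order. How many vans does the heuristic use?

5

Sorted descending: 1000, 1000, 800, 600, 500, 500, 400, 300, 200.
  1000 → van 1 (new)  [load 1000/1200]
  1000 → van 2 (new)  [load 1000/1200]
  800 → van 3 (new)  [load 800/1200]
  600 → van 4 (new)  [load 600/1200]
  500 → van 4  [load 1100/1200]
  500 → van 5 (new)  [load 500/1200]
  400 → van 3  [load 1200/1200]
  300 → van 5  [load 800/1200]
  200 → van 1  [load 1200/1200]
5 vans opened.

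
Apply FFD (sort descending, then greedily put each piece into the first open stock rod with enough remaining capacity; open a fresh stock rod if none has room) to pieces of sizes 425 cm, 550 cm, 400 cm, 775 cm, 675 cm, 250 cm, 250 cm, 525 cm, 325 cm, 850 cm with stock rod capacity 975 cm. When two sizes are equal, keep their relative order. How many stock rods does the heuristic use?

6

Sorted descending: 850, 775, 675, 550, 525, 425, 400, 325, 250, 250.
  850 → stock rod 1 (new)  [load 850/975]
  775 → stock rod 2 (new)  [load 775/975]
  675 → stock rod 3 (new)  [load 675/975]
  550 → stock rod 4 (new)  [load 550/975]
  525 → stock rod 5 (new)  [load 525/975]
  425 → stock rod 4  [load 975/975]
  400 → stock rod 5  [load 925/975]
  325 → stock rod 6 (new)  [load 325/975]
  250 → stock rod 3  [load 925/975]
  250 → stock rod 6  [load 575/975]
6 stock rods opened.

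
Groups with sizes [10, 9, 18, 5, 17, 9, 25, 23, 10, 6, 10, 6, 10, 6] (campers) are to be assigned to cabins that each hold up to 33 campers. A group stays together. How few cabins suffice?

6

Total = 25 + 23 + 18 + 17 + 10 + 10 + 10 + 10 + 9 + 9 + 6 + 6 + 6 + 5 = 164 campers.
Lower bound: ⌈164/33⌉ = 5 cabins.
A packing using 6 cabins:
  cabin 1: 25 + 6 = 31
  cabin 2: 23 + 10 = 33
  cabin 3: 18 + 10 + 5 = 33
  cabin 4: 17 + 10 + 6 = 33
  cabin 5: 10 + 9 + 9 = 28
  cabin 6: 6 = 6
No arrangement into 5 cabins stays within capacity, so 6 is optimal.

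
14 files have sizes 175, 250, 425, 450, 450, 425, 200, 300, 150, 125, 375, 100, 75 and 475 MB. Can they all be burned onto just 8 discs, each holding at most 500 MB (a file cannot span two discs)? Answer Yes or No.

No

Total = 3975 MB; ⌈3975/500⌉ = 8.
The bound of 8 does not rule out 8, but exhaustive search shows no assignment into 8 discs of capacity 500 MB exists — the minimum is 9.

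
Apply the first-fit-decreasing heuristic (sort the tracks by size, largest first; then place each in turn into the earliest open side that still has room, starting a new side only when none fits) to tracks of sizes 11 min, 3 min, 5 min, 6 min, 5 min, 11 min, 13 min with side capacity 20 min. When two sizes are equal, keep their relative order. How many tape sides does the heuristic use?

3

Sorted descending: 13, 11, 11, 6, 5, 5, 3.
  13 → side 1 (new)  [load 13/20]
  11 → side 2 (new)  [load 11/20]
  11 → side 3 (new)  [load 11/20]
  6 → side 1  [load 19/20]
  5 → side 2  [load 16/20]
  5 → side 3  [load 16/20]
  3 → side 2  [load 19/20]
3 tape sides opened.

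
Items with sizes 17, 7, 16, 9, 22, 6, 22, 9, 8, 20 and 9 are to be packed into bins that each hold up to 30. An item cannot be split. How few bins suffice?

6

Total = 22 + 22 + 20 + 17 + 16 + 9 + 9 + 9 + 8 + 7 + 6 = 145.
Lower bound: ⌈145/30⌉ = 5 bins.
A packing using 6 bins:
  bin 1: 22 + 8 = 30
  bin 2: 22 + 7 = 29
  bin 3: 20 + 9 = 29
  bin 4: 17 + 9 = 26
  bin 5: 16 + 9 = 25
  bin 6: 6 = 6
No arrangement into 5 bins stays within capacity, so 6 is optimal.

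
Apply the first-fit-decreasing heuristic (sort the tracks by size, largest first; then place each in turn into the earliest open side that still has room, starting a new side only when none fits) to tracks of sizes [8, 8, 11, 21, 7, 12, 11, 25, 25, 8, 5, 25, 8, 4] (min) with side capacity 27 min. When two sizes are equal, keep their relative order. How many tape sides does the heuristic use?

Sorted descending: 25, 25, 25, 21, 12, 11, 11, 8, 8, 8, 8, 7, 5, 4.
  25 → side 1 (new)  [load 25/27]
  25 → side 2 (new)  [load 25/27]
  25 → side 3 (new)  [load 25/27]
  21 → side 4 (new)  [load 21/27]
  12 → side 5 (new)  [load 12/27]
  11 → side 5  [load 23/27]
  11 → side 6 (new)  [load 11/27]
  8 → side 6  [load 19/27]
  8 → side 6  [load 27/27]
  8 → side 7 (new)  [load 8/27]
  8 → side 7  [load 16/27]
  7 → side 7  [load 23/27]
  5 → side 4  [load 26/27]
  4 → side 5  [load 27/27]
7 tape sides opened.

7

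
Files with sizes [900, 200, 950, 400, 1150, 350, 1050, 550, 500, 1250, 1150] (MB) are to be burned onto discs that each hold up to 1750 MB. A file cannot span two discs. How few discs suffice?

Total = 1250 + 1150 + 1150 + 1050 + 950 + 900 + 550 + 500 + 400 + 350 + 200 = 8450 MB.
Lower bound: ⌈8450/1750⌉ = 5 discs.
Also, 6 files each exceed 875 MB, and no two of those can share a disc, so at least 6 discs are needed.
A packing using 6 discs:
  disc 1: 1250 + 500 = 1750
  disc 2: 1150 + 550 = 1700
  disc 3: 1150 + 400 + 200 = 1750
  disc 4: 1050 + 350 = 1400
  disc 5: 950 = 950
  disc 6: 900 = 900
This matches the lower bound, so 6 is optimal.

6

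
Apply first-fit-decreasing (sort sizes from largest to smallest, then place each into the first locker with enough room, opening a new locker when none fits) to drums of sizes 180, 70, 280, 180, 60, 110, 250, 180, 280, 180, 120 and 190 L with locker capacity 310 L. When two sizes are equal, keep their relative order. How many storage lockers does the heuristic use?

Sorted descending: 280, 280, 250, 190, 180, 180, 180, 180, 120, 110, 70, 60.
  280 → locker 1 (new)  [load 280/310]
  280 → locker 2 (new)  [load 280/310]
  250 → locker 3 (new)  [load 250/310]
  190 → locker 4 (new)  [load 190/310]
  180 → locker 5 (new)  [load 180/310]
  180 → locker 6 (new)  [load 180/310]
  180 → locker 7 (new)  [load 180/310]
  180 → locker 8 (new)  [load 180/310]
  120 → locker 4  [load 310/310]
  110 → locker 5  [load 290/310]
  70 → locker 6  [load 250/310]
  60 → locker 3  [load 310/310]
8 storage lockers opened.

8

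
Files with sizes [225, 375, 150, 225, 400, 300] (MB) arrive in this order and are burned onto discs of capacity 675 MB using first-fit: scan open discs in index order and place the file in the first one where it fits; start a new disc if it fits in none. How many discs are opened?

  225 → disc 1 (new)  [load 225/675]
  375 → disc 1  [load 600/675]
  150 → disc 2 (new)  [load 150/675]
  225 → disc 2  [load 375/675]
  400 → disc 3 (new)  [load 400/675]
  300 → disc 2  [load 675/675]
3 discs opened.

3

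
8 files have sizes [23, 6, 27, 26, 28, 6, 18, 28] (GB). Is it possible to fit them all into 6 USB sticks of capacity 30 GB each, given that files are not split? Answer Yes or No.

Yes

A valid assignment using 6 USB sticks:
  USB stick 1: 28 = 28
  USB stick 2: 28 = 28
  USB stick 3: 27 = 27
  USB stick 4: 26 = 26
  USB stick 5: 23 + 6 = 29
  USB stick 6: 18 + 6 = 24
Every load is within 30 GB, so 6 USB sticks suffice.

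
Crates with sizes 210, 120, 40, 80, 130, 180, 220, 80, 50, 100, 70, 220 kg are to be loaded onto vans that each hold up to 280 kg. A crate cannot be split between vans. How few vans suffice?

6

Total = 220 + 220 + 210 + 180 + 130 + 120 + 100 + 80 + 80 + 70 + 50 + 40 = 1500 kg.
Lower bound: ⌈1500/280⌉ = 6 vans.
A packing using 6 vans:
  van 1: 220 + 50 = 270
  van 2: 220 + 40 = 260
  van 3: 210 + 70 = 280
  van 4: 180 + 100 = 280
  van 5: 130 + 120 = 250
  van 6: 80 + 80 = 160
This matches the lower bound, so 6 is optimal.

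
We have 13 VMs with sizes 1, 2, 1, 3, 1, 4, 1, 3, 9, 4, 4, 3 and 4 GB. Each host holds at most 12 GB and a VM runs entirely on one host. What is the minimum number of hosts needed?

Total = 9 + 4 + 4 + 4 + 4 + 3 + 3 + 3 + 2 + 1 + 1 + 1 + 1 = 40 GB.
Lower bound: ⌈40/12⌉ = 4 hosts.
A packing using 4 hosts:
  host 1: 9 + 3 = 12
  host 2: 4 + 4 + 4 = 12
  host 3: 4 + 3 + 3 + 2 = 12
  host 4: 1 + 1 + 1 + 1 = 4
This matches the lower bound, so 4 is optimal.

4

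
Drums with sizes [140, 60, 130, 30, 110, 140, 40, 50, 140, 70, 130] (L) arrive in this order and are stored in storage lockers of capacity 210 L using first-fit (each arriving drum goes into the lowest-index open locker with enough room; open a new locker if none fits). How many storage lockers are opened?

  140 → locker 1 (new)  [load 140/210]
  60 → locker 1  [load 200/210]
  130 → locker 2 (new)  [load 130/210]
  30 → locker 2  [load 160/210]
  110 → locker 3 (new)  [load 110/210]
  140 → locker 4 (new)  [load 140/210]
  40 → locker 2  [load 200/210]
  50 → locker 3  [load 160/210]
  140 → locker 5 (new)  [load 140/210]
  70 → locker 4  [load 210/210]
  130 → locker 6 (new)  [load 130/210]
6 storage lockers opened.

6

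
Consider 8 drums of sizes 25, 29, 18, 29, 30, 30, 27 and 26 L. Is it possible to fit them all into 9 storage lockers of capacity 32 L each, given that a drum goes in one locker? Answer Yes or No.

Yes

A valid assignment using 8 storage lockers:
  locker 1: 30 = 30
  locker 2: 30 = 30
  locker 3: 29 = 29
  locker 4: 29 = 29
  locker 5: 27 = 27
  locker 6: 26 = 26
  locker 7: 25 = 25
  locker 8: 18 = 18
That uses only 8 ≤ 9, so 9 storage lockers are enough.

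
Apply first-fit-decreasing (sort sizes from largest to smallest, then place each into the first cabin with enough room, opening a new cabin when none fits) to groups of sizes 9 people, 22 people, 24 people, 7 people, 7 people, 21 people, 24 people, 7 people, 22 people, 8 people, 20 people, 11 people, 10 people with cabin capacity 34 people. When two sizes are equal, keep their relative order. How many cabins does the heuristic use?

Sorted descending: 24, 24, 22, 22, 21, 20, 11, 10, 9, 8, 7, 7, 7.
  24 → cabin 1 (new)  [load 24/34]
  24 → cabin 2 (new)  [load 24/34]
  22 → cabin 3 (new)  [load 22/34]
  22 → cabin 4 (new)  [load 22/34]
  21 → cabin 5 (new)  [load 21/34]
  20 → cabin 6 (new)  [load 20/34]
  11 → cabin 3  [load 33/34]
  10 → cabin 1  [load 34/34]
  9 → cabin 2  [load 33/34]
  8 → cabin 4  [load 30/34]
  7 → cabin 5  [load 28/34]
  7 → cabin 6  [load 27/34]
  7 → cabin 6  [load 34/34]
6 cabins opened.

6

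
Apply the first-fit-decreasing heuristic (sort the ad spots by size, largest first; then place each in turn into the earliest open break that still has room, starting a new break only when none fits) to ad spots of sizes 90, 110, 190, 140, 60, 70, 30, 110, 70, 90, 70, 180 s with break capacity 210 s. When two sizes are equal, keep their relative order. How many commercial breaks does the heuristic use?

6

Sorted descending: 190, 180, 140, 110, 110, 90, 90, 70, 70, 70, 60, 30.
  190 → break 1 (new)  [load 190/210]
  180 → break 2 (new)  [load 180/210]
  140 → break 3 (new)  [load 140/210]
  110 → break 4 (new)  [load 110/210]
  110 → break 5 (new)  [load 110/210]
  90 → break 4  [load 200/210]
  90 → break 5  [load 200/210]
  70 → break 3  [load 210/210]
  70 → break 6 (new)  [load 70/210]
  70 → break 6  [load 140/210]
  60 → break 6  [load 200/210]
  30 → break 2  [load 210/210]
6 commercial breaks opened.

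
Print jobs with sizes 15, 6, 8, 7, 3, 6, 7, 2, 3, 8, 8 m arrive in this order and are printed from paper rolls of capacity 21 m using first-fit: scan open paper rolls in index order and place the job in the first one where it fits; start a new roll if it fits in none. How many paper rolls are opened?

  15 → roll 1 (new)  [load 15/21]
  6 → roll 1  [load 21/21]
  8 → roll 2 (new)  [load 8/21]
  7 → roll 2  [load 15/21]
  3 → roll 2  [load 18/21]
  6 → roll 3 (new)  [load 6/21]
  7 → roll 3  [load 13/21]
  2 → roll 2  [load 20/21]
  3 → roll 3  [load 16/21]
  8 → roll 4 (new)  [load 8/21]
  8 → roll 4  [load 16/21]
4 paper rolls opened.

4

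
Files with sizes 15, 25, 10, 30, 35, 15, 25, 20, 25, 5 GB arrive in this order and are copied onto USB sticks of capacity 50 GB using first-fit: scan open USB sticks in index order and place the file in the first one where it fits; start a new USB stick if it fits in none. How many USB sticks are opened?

  15 → USB stick 1 (new)  [load 15/50]
  25 → USB stick 1  [load 40/50]
  10 → USB stick 1  [load 50/50]
  30 → USB stick 2 (new)  [load 30/50]
  35 → USB stick 3 (new)  [load 35/50]
  15 → USB stick 2  [load 45/50]
  25 → USB stick 4 (new)  [load 25/50]
  20 → USB stick 4  [load 45/50]
  25 → USB stick 5 (new)  [load 25/50]
  5 → USB stick 2  [load 50/50]
5 USB sticks opened.

5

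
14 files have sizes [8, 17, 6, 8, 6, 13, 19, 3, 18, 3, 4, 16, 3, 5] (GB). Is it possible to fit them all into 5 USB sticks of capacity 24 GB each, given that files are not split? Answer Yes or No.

No

Total = 129 GB; ⌈129/24⌉ = 6.
At least 6 USB sticks are required, but only 5 are allowed.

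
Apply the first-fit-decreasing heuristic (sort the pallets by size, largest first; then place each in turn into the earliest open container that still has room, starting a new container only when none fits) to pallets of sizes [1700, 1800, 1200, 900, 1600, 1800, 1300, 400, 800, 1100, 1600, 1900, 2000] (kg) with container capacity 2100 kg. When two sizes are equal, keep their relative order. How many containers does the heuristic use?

Sorted descending: 2000, 1900, 1800, 1800, 1700, 1600, 1600, 1300, 1200, 1100, 900, 800, 400.
  2000 → container 1 (new)  [load 2000/2100]
  1900 → container 2 (new)  [load 1900/2100]
  1800 → container 3 (new)  [load 1800/2100]
  1800 → container 4 (new)  [load 1800/2100]
  1700 → container 5 (new)  [load 1700/2100]
  1600 → container 6 (new)  [load 1600/2100]
  1600 → container 7 (new)  [load 1600/2100]
  1300 → container 8 (new)  [load 1300/2100]
  1200 → container 9 (new)  [load 1200/2100]
  1100 → container 10 (new)  [load 1100/2100]
  900 → container 9  [load 2100/2100]
  800 → container 8  [load 2100/2100]
  400 → container 5  [load 2100/2100]
10 containers opened.

10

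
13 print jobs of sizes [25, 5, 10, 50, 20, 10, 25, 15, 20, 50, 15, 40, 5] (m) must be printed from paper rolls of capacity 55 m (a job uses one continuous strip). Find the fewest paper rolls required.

6

Total = 50 + 50 + 40 + 25 + 25 + 20 + 20 + 15 + 15 + 10 + 10 + 5 + 5 = 290 m.
Lower bound: ⌈290/55⌉ = 6 paper rolls.
A packing using 6 paper rolls:
  roll 1: 50 + 5 = 55
  roll 2: 50 + 5 = 55
  roll 3: 40 + 15 = 55
  roll 4: 25 + 25 = 50
  roll 5: 20 + 20 + 15 = 55
  roll 6: 10 + 10 = 20
This matches the lower bound, so 6 is optimal.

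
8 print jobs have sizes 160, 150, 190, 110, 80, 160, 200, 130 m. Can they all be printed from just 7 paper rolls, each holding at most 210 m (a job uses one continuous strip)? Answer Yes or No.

A valid assignment using 7 paper rolls:
  roll 1: 200 = 200
  roll 2: 190 = 190
  roll 3: 160 = 160
  roll 4: 160 = 160
  roll 5: 150 = 150
  roll 6: 130 + 80 = 210
  roll 7: 110 = 110
Every load is within 210 m, so 7 paper rolls suffice.

Yes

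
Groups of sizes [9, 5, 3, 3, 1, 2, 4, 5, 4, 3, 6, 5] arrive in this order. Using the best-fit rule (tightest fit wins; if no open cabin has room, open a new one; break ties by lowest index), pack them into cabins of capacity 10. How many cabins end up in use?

  9 → cabin 1 (new)  [load 9/10]
  5 → cabin 2 (new)  [load 5/10]
  3 → cabin 2  [load 8/10]
  3 → cabin 3 (new)  [load 3/10]
  1 → cabin 1  [load 10/10]
  2 → cabin 2  [load 10/10]
  4 → cabin 3  [load 7/10]
  5 → cabin 4 (new)  [load 5/10]
  4 → cabin 4  [load 9/10]
  3 → cabin 3  [load 10/10]
  6 → cabin 5 (new)  [load 6/10]
  5 → cabin 6 (new)  [load 5/10]
6 cabins opened.

6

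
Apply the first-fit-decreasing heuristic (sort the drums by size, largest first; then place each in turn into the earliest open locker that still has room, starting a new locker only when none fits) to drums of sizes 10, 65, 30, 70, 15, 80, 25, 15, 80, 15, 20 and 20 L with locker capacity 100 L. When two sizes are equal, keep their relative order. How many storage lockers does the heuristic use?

Sorted descending: 80, 80, 70, 65, 30, 25, 20, 20, 15, 15, 15, 10.
  80 → locker 1 (new)  [load 80/100]
  80 → locker 2 (new)  [load 80/100]
  70 → locker 3 (new)  [load 70/100]
  65 → locker 4 (new)  [load 65/100]
  30 → locker 3  [load 100/100]
  25 → locker 4  [load 90/100]
  20 → locker 1  [load 100/100]
  20 → locker 2  [load 100/100]
  15 → locker 5 (new)  [load 15/100]
  15 → locker 5  [load 30/100]
  15 → locker 5  [load 45/100]
  10 → locker 4  [load 100/100]
5 storage lockers opened.

5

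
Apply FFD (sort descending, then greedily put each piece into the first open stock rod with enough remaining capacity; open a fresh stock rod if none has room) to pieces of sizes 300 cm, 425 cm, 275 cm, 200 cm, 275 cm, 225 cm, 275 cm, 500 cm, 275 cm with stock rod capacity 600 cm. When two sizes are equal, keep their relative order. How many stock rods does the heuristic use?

6

Sorted descending: 500, 425, 300, 275, 275, 275, 275, 225, 200.
  500 → stock rod 1 (new)  [load 500/600]
  425 → stock rod 2 (new)  [load 425/600]
  300 → stock rod 3 (new)  [load 300/600]
  275 → stock rod 3  [load 575/600]
  275 → stock rod 4 (new)  [load 275/600]
  275 → stock rod 4  [load 550/600]
  275 → stock rod 5 (new)  [load 275/600]
  225 → stock rod 5  [load 500/600]
  200 → stock rod 6 (new)  [load 200/600]
6 stock rods opened.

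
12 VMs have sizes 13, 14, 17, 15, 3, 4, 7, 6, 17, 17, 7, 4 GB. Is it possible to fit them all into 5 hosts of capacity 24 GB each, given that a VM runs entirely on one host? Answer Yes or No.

Total = 124 GB; ⌈124/24⌉ = 6.
At least 6 hosts are required, but only 5 are allowed.

No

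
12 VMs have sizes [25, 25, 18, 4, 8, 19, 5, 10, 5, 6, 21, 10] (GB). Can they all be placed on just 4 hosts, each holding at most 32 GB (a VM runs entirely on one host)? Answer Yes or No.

Total = 156 GB; ⌈156/32⌉ = 5.
At least 5 hosts are required, but only 4 are allowed.

No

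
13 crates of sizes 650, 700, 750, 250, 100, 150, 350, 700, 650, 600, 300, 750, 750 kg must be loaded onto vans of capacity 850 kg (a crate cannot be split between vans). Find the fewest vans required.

9

Total = 750 + 750 + 750 + 700 + 700 + 650 + 650 + 600 + 350 + 300 + 250 + 150 + 100 = 6700 kg.
Lower bound: ⌈6700/850⌉ = 8 vans.
A packing using 9 vans:
  van 1: 750 + 100 = 850
  van 2: 750 = 750
  van 3: 750 = 750
  van 4: 700 + 150 = 850
  van 5: 700 = 700
  van 6: 650 = 650
  van 7: 650 = 650
  van 8: 600 + 250 = 850
  van 9: 350 + 300 = 650
No arrangement into 8 vans stays within capacity, so 9 is optimal.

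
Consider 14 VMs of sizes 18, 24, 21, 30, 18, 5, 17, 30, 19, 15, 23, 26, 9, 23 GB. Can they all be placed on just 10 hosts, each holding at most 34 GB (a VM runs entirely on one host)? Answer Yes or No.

Total = 278 GB; ⌈278/34⌉ = 9.
10 VMs each exceed half the capacity and cannot share a host, forcing at least 10 hosts.
The bound of 10 does not rule out 10, but exhaustive search shows no assignment into 10 hosts of capacity 34 GB exists — the minimum is 11.

No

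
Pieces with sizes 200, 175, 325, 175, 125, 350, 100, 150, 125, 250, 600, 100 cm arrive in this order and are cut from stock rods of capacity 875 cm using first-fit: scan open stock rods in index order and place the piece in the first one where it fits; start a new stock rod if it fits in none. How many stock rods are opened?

  200 → stock rod 1 (new)  [load 200/875]
  175 → stock rod 1  [load 375/875]
  325 → stock rod 1  [load 700/875]
  175 → stock rod 1  [load 875/875]
  125 → stock rod 2 (new)  [load 125/875]
  350 → stock rod 2  [load 475/875]
  100 → stock rod 2  [load 575/875]
  150 → stock rod 2  [load 725/875]
  125 → stock rod 2  [load 850/875]
  250 → stock rod 3 (new)  [load 250/875]
  600 → stock rod 3  [load 850/875]
  100 → stock rod 4 (new)  [load 100/875]
4 stock rods opened.

4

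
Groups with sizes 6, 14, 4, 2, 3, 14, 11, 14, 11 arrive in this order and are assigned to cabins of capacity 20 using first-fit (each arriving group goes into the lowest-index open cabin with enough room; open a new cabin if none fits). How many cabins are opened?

5

  6 → cabin 1 (new)  [load 6/20]
  14 → cabin 1  [load 20/20]
  4 → cabin 2 (new)  [load 4/20]
  2 → cabin 2  [load 6/20]
  3 → cabin 2  [load 9/20]
  14 → cabin 3 (new)  [load 14/20]
  11 → cabin 2  [load 20/20]
  14 → cabin 4 (new)  [load 14/20]
  11 → cabin 5 (new)  [load 11/20]
5 cabins opened.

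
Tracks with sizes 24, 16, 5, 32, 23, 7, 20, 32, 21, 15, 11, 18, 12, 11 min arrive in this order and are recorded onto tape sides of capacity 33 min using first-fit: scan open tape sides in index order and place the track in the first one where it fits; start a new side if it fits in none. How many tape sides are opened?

9

  24 → side 1 (new)  [load 24/33]
  16 → side 2 (new)  [load 16/33]
  5 → side 1  [load 29/33]
  32 → side 3 (new)  [load 32/33]
  23 → side 4 (new)  [load 23/33]
  7 → side 2  [load 23/33]
  20 → side 5 (new)  [load 20/33]
  32 → side 6 (new)  [load 32/33]
  21 → side 7 (new)  [load 21/33]
  15 → side 8 (new)  [load 15/33]
  11 → side 5  [load 31/33]
  18 → side 8  [load 33/33]
  12 → side 7  [load 33/33]
  11 → side 9 (new)  [load 11/33]
9 tape sides opened.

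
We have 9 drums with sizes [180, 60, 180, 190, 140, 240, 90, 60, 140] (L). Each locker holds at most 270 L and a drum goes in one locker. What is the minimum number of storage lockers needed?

Total = 240 + 190 + 180 + 180 + 140 + 140 + 90 + 60 + 60 = 1280 L.
Lower bound: ⌈1280/270⌉ = 5 storage lockers.
Also, 6 drums each exceed 135 L, and no two of those can share a locker, so at least 6 storage lockers are needed.
A packing using 6 storage lockers:
  locker 1: 240 = 240
  locker 2: 190 + 60 = 250
  locker 3: 180 + 90 = 270
  locker 4: 180 + 60 = 240
  locker 5: 140 = 140
  locker 6: 140 = 140
This matches the lower bound, so 6 is optimal.

6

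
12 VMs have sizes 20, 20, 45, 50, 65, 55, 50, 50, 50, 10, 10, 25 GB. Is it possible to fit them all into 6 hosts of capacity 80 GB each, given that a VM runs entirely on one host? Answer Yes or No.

Total = 450 GB; ⌈450/80⌉ = 6.
7 VMs each exceed half the capacity and cannot share a host, forcing at least 7 hosts.
At least 7 hosts are required, but only 6 are allowed.

No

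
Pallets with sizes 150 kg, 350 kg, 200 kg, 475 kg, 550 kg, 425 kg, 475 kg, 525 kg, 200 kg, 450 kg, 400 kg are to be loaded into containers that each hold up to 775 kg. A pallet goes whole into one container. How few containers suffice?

7

Total = 550 + 525 + 475 + 475 + 450 + 425 + 400 + 350 + 200 + 200 + 150 = 4200 kg.
Lower bound: ⌈4200/775⌉ = 6 containers.
Also, 7 pallets each exceed 775/2 kg, and no two of those can share a container, so at least 7 containers are needed.
A packing using 7 containers:
  container 1: 550 + 200 = 750
  container 2: 525 + 200 = 725
  container 3: 475 + 150 = 625
  container 4: 475 = 475
  container 5: 450 = 450
  container 6: 425 + 350 = 775
  container 7: 400 = 400
This matches the lower bound, so 7 is optimal.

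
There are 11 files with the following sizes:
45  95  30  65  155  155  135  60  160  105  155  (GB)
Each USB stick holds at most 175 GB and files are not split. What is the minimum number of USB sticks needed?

8

Total = 160 + 155 + 155 + 155 + 135 + 105 + 95 + 65 + 60 + 45 + 30 = 1160 GB.
Lower bound: ⌈1160/175⌉ = 7 USB sticks.
A packing using 8 USB sticks:
  USB stick 1: 160 = 160
  USB stick 2: 155 = 155
  USB stick 3: 155 = 155
  USB stick 4: 155 = 155
  USB stick 5: 135 + 30 = 165
  USB stick 6: 105 + 65 = 170
  USB stick 7: 95 + 60 = 155
  USB stick 8: 45 = 45
No arrangement into 7 USB sticks stays within capacity, so 8 is optimal.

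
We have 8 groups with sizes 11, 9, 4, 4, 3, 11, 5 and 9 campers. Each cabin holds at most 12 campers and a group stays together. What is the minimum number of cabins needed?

Total = 11 + 11 + 9 + 9 + 5 + 4 + 4 + 3 = 56 campers.
Lower bound: ⌈56/12⌉ = 5 cabins.
A packing using 6 cabins:
  cabin 1: 11 = 11
  cabin 2: 11 = 11
  cabin 3: 9 + 3 = 12
  cabin 4: 9 = 9
  cabin 5: 5 + 4 = 9
  cabin 6: 4 = 4
No arrangement into 5 cabins stays within capacity, so 6 is optimal.

6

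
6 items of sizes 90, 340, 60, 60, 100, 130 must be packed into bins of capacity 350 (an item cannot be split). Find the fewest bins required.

Total = 340 + 130 + 100 + 90 + 60 + 60 = 780.
Lower bound: ⌈780/350⌉ = 3 bins.
A packing using 3 bins:
  bin 1: 340 = 340
  bin 2: 130 + 100 + 90 = 320
  bin 3: 60 + 60 = 120
This matches the lower bound, so 3 is optimal.

3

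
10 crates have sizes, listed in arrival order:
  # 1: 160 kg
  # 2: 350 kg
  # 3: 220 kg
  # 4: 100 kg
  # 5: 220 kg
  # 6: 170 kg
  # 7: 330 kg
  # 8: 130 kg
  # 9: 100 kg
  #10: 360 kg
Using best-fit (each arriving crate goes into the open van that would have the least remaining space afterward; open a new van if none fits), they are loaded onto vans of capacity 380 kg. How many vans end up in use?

  160 → van 1 (new)  [load 160/380]
  350 → van 2 (new)  [load 350/380]
  220 → van 1  [load 380/380]
  100 → van 3 (new)  [load 100/380]
  220 → van 3  [load 320/380]
  170 → van 4 (new)  [load 170/380]
  330 → van 5 (new)  [load 330/380]
  130 → van 4  [load 300/380]
  100 → van 6 (new)  [load 100/380]
  360 → van 7 (new)  [load 360/380]
7 vans opened.

7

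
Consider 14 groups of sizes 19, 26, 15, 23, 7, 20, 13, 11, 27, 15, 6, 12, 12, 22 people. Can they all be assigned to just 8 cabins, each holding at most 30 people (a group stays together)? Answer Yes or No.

No

Total = 228 people; ⌈228/30⌉ = 8.
The bound of 8 does not rule out 8, but exhaustive search shows no assignment into 8 cabins of capacity 30 people exists — the minimum is 9.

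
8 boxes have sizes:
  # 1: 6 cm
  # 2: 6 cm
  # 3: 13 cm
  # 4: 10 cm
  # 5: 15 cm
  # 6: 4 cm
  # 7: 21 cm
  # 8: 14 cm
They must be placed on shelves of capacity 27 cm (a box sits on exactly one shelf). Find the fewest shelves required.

4

Total = 21 + 15 + 14 + 13 + 10 + 6 + 6 + 4 = 89 cm.
Lower bound: ⌈89/27⌉ = 4 shelves.
A packing using 4 shelves:
  shelf 1: 21 + 6 = 27
  shelf 2: 15 + 10 = 25
  shelf 3: 14 + 13 = 27
  shelf 4: 6 + 4 = 10
This matches the lower bound, so 4 is optimal.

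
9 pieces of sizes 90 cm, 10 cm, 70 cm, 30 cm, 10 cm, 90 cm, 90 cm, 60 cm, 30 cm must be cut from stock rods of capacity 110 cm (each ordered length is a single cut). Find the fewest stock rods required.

Total = 90 + 90 + 90 + 70 + 60 + 30 + 30 + 10 + 10 = 480 cm.
Lower bound: ⌈480/110⌉ = 5 stock rods.
A packing using 5 stock rods:
  stock rod 1: 90 + 10 + 10 = 110
  stock rod 2: 90 = 90
  stock rod 3: 90 = 90
  stock rod 4: 70 + 30 = 100
  stock rod 5: 60 + 30 = 90
This matches the lower bound, so 5 is optimal.

5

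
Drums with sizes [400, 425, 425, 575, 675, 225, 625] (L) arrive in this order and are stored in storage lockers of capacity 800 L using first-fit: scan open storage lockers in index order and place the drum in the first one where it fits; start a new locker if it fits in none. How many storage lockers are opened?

6

  400 → locker 1 (new)  [load 400/800]
  425 → locker 2 (new)  [load 425/800]
  425 → locker 3 (new)  [load 425/800]
  575 → locker 4 (new)  [load 575/800]
  675 → locker 5 (new)  [load 675/800]
  225 → locker 1  [load 625/800]
  625 → locker 6 (new)  [load 625/800]
6 storage lockers opened.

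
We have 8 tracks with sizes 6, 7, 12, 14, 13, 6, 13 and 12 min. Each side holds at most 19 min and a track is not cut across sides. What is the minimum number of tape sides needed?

5

Total = 14 + 13 + 13 + 12 + 12 + 7 + 6 + 6 = 83 min.
Lower bound: ⌈83/19⌉ = 5 tape sides.
A packing using 5 tape sides:
  side 1: 14 = 14
  side 2: 13 + 6 = 19
  side 3: 13 + 6 = 19
  side 4: 12 + 7 = 19
  side 5: 12 = 12
This matches the lower bound, so 5 is optimal.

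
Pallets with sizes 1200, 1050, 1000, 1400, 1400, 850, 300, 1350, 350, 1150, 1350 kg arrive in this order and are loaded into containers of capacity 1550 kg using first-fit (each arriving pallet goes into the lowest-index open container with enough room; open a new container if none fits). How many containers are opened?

9

  1200 → container 1 (new)  [load 1200/1550]
  1050 → container 2 (new)  [load 1050/1550]
  1000 → container 3 (new)  [load 1000/1550]
  1400 → container 4 (new)  [load 1400/1550]
  1400 → container 5 (new)  [load 1400/1550]
  850 → container 6 (new)  [load 850/1550]
  300 → container 1  [load 1500/1550]
  1350 → container 7 (new)  [load 1350/1550]
  350 → container 2  [load 1400/1550]
  1150 → container 8 (new)  [load 1150/1550]
  1350 → container 9 (new)  [load 1350/1550]
9 containers opened.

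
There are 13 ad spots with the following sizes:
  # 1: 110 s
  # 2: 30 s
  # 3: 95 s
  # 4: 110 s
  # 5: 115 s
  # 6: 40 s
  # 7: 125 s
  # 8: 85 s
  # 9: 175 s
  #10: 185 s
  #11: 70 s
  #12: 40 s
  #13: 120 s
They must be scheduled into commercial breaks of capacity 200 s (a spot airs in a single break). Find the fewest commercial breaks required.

8

Total = 185 + 175 + 125 + 120 + 115 + 110 + 110 + 95 + 85 + 70 + 40 + 40 + 30 = 1300 s.
Lower bound: ⌈1300/200⌉ = 7 commercial breaks.
A packing using 8 commercial breaks:
  break 1: 185 = 185
  break 2: 175 = 175
  break 3: 125 + 70 = 195
  break 4: 120 + 40 + 40 = 200
  break 5: 115 + 85 = 200
  break 6: 110 + 30 = 140
  break 7: 110 = 110
  break 8: 95 = 95
No arrangement into 7 commercial breaks stays within capacity, so 8 is optimal.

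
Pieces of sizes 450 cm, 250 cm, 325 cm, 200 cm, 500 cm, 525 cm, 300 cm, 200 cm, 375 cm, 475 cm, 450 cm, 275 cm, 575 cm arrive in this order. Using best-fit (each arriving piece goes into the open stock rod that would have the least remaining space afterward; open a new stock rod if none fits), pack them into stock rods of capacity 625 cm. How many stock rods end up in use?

  450 → stock rod 1 (new)  [load 450/625]
  250 → stock rod 2 (new)  [load 250/625]
  325 → stock rod 2  [load 575/625]
  200 → stock rod 3 (new)  [load 200/625]
  500 → stock rod 4 (new)  [load 500/625]
  525 → stock rod 5 (new)  [load 525/625]
  300 → stock rod 3  [load 500/625]
  200 → stock rod 6 (new)  [load 200/625]
  375 → stock rod 6  [load 575/625]
  475 → stock rod 7 (new)  [load 475/625]
  450 → stock rod 8 (new)  [load 450/625]
  275 → stock rod 9 (new)  [load 275/625]
  575 → stock rod 10 (new)  [load 575/625]
10 stock rods opened.

10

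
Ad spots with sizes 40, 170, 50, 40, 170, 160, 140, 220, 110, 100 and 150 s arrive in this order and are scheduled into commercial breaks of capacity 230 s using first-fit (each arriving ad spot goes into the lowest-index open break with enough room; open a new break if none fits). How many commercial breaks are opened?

7

  40 → break 1 (new)  [load 40/230]
  170 → break 1  [load 210/230]
  50 → break 2 (new)  [load 50/230]
  40 → break 2  [load 90/230]
  170 → break 3 (new)  [load 170/230]
  160 → break 4 (new)  [load 160/230]
  140 → break 2  [load 230/230]
  220 → break 5 (new)  [load 220/230]
  110 → break 6 (new)  [load 110/230]
  100 → break 6  [load 210/230]
  150 → break 7 (new)  [load 150/230]
7 commercial breaks opened.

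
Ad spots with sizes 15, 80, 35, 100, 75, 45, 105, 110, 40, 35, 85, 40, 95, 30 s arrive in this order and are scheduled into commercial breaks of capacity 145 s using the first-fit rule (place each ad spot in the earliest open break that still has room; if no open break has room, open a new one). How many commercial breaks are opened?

7

  15 → break 1 (new)  [load 15/145]
  80 → break 1  [load 95/145]
  35 → break 1  [load 130/145]
  100 → break 2 (new)  [load 100/145]
  75 → break 3 (new)  [load 75/145]
  45 → break 2  [load 145/145]
  105 → break 4 (new)  [load 105/145]
  110 → break 5 (new)  [load 110/145]
  40 → break 3  [load 115/145]
  35 → break 4  [load 140/145]
  85 → break 6 (new)  [load 85/145]
  40 → break 6  [load 125/145]
  95 → break 7 (new)  [load 95/145]
  30 → break 3  [load 145/145]
7 commercial breaks opened.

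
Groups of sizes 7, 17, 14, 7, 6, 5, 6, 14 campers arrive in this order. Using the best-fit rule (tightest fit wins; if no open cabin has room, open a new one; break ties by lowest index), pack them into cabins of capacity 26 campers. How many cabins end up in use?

3

  7 → cabin 1 (new)  [load 7/26]
  17 → cabin 1  [load 24/26]
  14 → cabin 2 (new)  [load 14/26]
  7 → cabin 2  [load 21/26]
  6 → cabin 3 (new)  [load 6/26]
  5 → cabin 2  [load 26/26]
  6 → cabin 3  [load 12/26]
  14 → cabin 3  [load 26/26]
3 cabins opened.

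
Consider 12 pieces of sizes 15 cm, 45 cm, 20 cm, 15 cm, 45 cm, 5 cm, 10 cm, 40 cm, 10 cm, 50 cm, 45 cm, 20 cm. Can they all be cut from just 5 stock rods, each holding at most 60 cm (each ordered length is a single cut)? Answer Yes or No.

Total = 320 cm; ⌈320/60⌉ = 6.
At least 6 stock rods are required, but only 5 are allowed.

No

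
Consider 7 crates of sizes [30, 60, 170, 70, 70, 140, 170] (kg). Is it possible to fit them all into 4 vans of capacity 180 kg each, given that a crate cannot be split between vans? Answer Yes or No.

Total = 710 kg; ⌈710/180⌉ = 4.
The bound of 4 does not rule out 4, but exhaustive search shows no assignment into 4 vans of capacity 180 kg exists — the minimum is 5.

No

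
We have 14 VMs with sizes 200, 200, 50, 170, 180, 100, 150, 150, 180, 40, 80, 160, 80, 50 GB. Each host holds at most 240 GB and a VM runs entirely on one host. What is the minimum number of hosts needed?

Total = 200 + 200 + 180 + 180 + 170 + 160 + 150 + 150 + 100 + 80 + 80 + 50 + 50 + 40 = 1790 GB.
Lower bound: ⌈1790/240⌉ = 8 hosts.
A packing using 9 hosts:
  host 1: 200 + 40 = 240
  host 2: 200 = 200
  host 3: 180 + 50 = 230
  host 4: 180 + 50 = 230
  host 5: 170 = 170
  host 6: 160 + 80 = 240
  host 7: 150 + 80 = 230
  host 8: 150 = 150
  host 9: 100 = 100
No arrangement into 8 hosts stays within capacity, so 9 is optimal.

9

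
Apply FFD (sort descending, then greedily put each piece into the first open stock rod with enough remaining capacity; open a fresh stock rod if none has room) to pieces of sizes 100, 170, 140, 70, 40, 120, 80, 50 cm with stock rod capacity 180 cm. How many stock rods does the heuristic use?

Sorted descending: 170, 140, 120, 100, 80, 70, 50, 40.
  170 → stock rod 1 (new)  [load 170/180]
  140 → stock rod 2 (new)  [load 140/180]
  120 → stock rod 3 (new)  [load 120/180]
  100 → stock rod 4 (new)  [load 100/180]
  80 → stock rod 4  [load 180/180]
  70 → stock rod 5 (new)  [load 70/180]
  50 → stock rod 3  [load 170/180]
  40 → stock rod 2  [load 180/180]
5 stock rods opened.

5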